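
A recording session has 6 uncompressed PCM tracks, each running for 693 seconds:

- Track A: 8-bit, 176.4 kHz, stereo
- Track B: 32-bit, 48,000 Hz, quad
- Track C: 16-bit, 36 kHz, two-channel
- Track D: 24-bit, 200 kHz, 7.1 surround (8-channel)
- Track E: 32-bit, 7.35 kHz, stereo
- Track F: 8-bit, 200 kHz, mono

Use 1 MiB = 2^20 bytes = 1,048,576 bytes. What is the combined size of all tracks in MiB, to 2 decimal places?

4179.24 MiB

Track A: 176,400 × 693 × 1 × 2 = 244,490,400 bytes.
Track B: 48,000 × 693 × 4 × 4 = 532,224,000 bytes.
Track C: 36,000 × 693 × 2 × 2 = 99,792,000 bytes.
Track D: 200,000 × 693 × 3 × 8 = 3,326,400,000 bytes.
Track E: 7,350 × 693 × 4 × 2 = 40,748,400 bytes.
Track F: 200,000 × 693 × 1 × 1 = 138,600,000 bytes.
Total = 4,382,254,800 bytes = 4179.24 MiB.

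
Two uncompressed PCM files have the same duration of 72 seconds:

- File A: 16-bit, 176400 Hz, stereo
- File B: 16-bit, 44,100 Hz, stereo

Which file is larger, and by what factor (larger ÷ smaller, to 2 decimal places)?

File A, by a factor of 4.00

File A: 176,400 × 2 × 2 = 705,600 bytes/s.
File B: 44,100 × 2 × 2 = 176,400 bytes/s.
File A is larger; ratio = 50,803,200 / 12,700,800 = 4.00.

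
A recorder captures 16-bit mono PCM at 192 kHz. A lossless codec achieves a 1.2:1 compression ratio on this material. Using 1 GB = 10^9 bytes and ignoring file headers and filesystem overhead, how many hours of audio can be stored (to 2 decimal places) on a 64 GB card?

Uncompressed byte rate = 192,000 × 2 × 1 = 384,000 bytes/s.
After 1.2:1 compression, effective rate ≈ 320000 bytes/s.
Capacity = 64 × 1,000,000,000 = 64,000,000,000 bytes.
64,000,000,000 / effective rate ≈ 200000 s → 55.56 hours.

55.56 hours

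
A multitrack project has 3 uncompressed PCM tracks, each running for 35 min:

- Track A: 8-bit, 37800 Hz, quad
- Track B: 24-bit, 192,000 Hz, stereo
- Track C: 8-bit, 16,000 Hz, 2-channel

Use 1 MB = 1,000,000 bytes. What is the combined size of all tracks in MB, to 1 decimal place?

2803.9 MB

35 min = 2,100 s.
Track A: 37,800 × 2,100 × 1 × 4 = 317,520,000 bytes.
Track B: 192,000 × 2,100 × 3 × 2 = 2,419,200,000 bytes.
Track C: 16,000 × 2,100 × 1 × 2 = 67,200,000 bytes.
Total = 2,803,920,000 bytes = 2803.9 MB.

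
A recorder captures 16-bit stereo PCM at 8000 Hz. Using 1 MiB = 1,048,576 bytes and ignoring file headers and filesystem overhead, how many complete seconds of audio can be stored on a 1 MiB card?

Uncompressed byte rate = 8,000 × 2 × 2 = 32,000 bytes/s.
Capacity = 1 × 1,048,576 = 1,048,576 bytes.
1,048,576 / 32,000 ≈ 32.77 s → 32 seconds.

32 seconds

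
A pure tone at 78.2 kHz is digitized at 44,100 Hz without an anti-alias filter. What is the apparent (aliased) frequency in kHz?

Nyquist = 44,100/2 = 22,050 Hz; 78,200 Hz exceeds it.
Alias = |78,200 − 2×44,100| = |78,200 − 88,200| = 10,000 Hz = 10 kHz.

10 kHz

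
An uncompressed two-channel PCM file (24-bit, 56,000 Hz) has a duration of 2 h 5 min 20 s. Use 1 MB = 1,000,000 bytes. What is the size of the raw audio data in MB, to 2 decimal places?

Duration = 2 h 5 min 20 s = 7,520 s.
Bytes = 56,000 samples/s × 7,520 s × 3 bytes/sample × 2 ch = 2,526,720,000 bytes.
2,526,720,000 / 1,000,000 = 2526.72 MB.

2526.72 MB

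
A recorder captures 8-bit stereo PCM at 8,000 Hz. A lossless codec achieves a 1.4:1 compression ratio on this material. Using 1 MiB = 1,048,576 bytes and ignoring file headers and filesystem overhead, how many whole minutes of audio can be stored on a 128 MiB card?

195 minutes

Uncompressed byte rate = 8,000 × 1 × 2 = 16,000 bytes/s.
After 1.4:1 compression, effective rate ≈ 11428.57 bytes/s.
Capacity = 128 × 1,048,576 = 134,217,728 bytes.
134,217,728 / effective rate ≈ 11744.05 s → 195 minutes.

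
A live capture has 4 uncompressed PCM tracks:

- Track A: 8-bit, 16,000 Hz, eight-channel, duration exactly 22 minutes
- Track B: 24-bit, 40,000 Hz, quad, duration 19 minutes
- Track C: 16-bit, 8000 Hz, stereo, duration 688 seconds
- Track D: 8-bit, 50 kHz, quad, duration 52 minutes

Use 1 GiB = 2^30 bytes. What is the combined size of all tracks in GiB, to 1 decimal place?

1.3 GiB

Track A: exactly 22 minutes = 1,320 s; 16,000 × 1,320 × 1 × 8 = 168,960,000 bytes.
Track B: 19 minutes = 1,140 s; 40,000 × 1,140 × 3 × 4 = 547,200,000 bytes.
Track C: 8,000 × 688 × 2 × 2 = 22,016,000 bytes.
Track D: 52 minutes = 3,120 s; 50,000 × 3,120 × 1 × 4 = 624,000,000 bytes.
Total = 1,362,176,000 bytes = 1.3 GiB.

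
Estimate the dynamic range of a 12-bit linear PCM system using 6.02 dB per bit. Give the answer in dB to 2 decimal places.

72.24 dB

12 × 6.02 = 72.24 dB.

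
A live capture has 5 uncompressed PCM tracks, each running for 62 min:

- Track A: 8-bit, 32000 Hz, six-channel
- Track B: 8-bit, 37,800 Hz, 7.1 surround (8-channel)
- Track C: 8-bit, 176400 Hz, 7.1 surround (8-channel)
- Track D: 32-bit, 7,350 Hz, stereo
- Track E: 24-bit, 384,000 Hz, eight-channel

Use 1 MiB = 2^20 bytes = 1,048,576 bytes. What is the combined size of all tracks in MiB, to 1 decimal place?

62 min = 3,720 s.
Track A: 32,000 × 3,720 × 1 × 6 = 714,240,000 bytes.
Track B: 37,800 × 3,720 × 1 × 8 = 1,124,928,000 bytes.
Track C: 176,400 × 3,720 × 1 × 8 = 5,249,664,000 bytes.
Track D: 7,350 × 3,720 × 4 × 2 = 218,736,000 bytes.
Track E: 384,000 × 3,720 × 3 × 8 = 34,283,520,000 bytes.
Total = 41,591,088,000 bytes = 39664.4 MiB.

39664.4 MiB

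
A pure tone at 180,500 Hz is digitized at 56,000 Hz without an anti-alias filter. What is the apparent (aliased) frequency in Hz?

Nyquist = 56,000/2 = 28,000 Hz; 180,500 Hz exceeds it.
Alias = |180,500 − 3×56,000| = |180,500 − 168,000| = 12,500 Hz.

12,500 Hz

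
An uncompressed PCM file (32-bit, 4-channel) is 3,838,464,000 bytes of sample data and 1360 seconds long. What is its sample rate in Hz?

Bytes = sample_rate × seconds × bytes_per_sample × channels.
sample_rate = 3,838,464,000 / (1,360 × 4 × 4) = 3,838,464,000 / 21,760 = 176,400 Hz.

176,400 Hz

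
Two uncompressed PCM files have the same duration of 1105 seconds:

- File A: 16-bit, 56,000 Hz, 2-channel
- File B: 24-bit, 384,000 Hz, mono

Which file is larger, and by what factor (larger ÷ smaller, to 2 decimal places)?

File B, by a factor of 5.14

File A: 56,000 × 2 × 2 = 224,000 bytes/s.
File B: 384,000 × 3 × 1 = 1,152,000 bytes/s.
File B is larger; ratio = 1,272,960,000 / 247,520,000 = 5.14.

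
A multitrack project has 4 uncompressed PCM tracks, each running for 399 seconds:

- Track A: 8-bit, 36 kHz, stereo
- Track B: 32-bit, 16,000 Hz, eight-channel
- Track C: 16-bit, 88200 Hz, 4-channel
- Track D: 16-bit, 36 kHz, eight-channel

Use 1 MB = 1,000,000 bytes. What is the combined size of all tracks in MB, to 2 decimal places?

744.37 MB

Track A: 36,000 × 399 × 1 × 2 = 28,728,000 bytes.
Track B: 16,000 × 399 × 4 × 8 = 204,288,000 bytes.
Track C: 88,200 × 399 × 2 × 4 = 281,534,400 bytes.
Track D: 36,000 × 399 × 2 × 8 = 229,824,000 bytes.
Total = 744,374,400 bytes = 744.37 MB.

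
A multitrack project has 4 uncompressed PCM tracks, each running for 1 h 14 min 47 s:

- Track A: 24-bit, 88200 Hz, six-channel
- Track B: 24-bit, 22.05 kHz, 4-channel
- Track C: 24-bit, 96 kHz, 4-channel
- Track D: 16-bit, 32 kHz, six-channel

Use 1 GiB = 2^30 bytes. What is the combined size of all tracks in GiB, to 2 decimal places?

1 h 14 min 47 s = 4,487 s.
Track A: 88,200 × 4,487 × 3 × 6 = 7,123,561,200 bytes.
Track B: 22,050 × 4,487 × 3 × 4 = 1,187,260,200 bytes.
Track C: 96,000 × 4,487 × 3 × 4 = 5,169,024,000 bytes.
Track D: 32,000 × 4,487 × 2 × 6 = 1,723,008,000 bytes.
Total = 15,202,853,400 bytes = 14.16 GiB.

14.16 GiB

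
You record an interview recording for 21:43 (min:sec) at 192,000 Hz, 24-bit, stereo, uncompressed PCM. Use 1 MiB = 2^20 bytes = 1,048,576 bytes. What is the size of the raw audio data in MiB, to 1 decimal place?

1431.5 MiB

Duration = 21:43 (min:sec) = 1,303 s.
Bytes = 192,000 samples/s × 1,303 s × 3 bytes/sample × 2 ch = 1,501,056,000 bytes.
1,501,056,000 / 1,048,576 = 1431.5 MiB.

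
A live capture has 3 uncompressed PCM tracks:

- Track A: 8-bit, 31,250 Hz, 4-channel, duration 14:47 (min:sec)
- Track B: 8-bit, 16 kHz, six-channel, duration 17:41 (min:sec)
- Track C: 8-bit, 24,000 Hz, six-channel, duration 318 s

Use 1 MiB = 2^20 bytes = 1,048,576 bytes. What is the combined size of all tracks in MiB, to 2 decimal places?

Track A: 14:47 (min:sec) = 887 s; 31,250 × 887 × 1 × 4 = 110,875,000 bytes.
Track B: 17:41 (min:sec) = 1,061 s; 16,000 × 1,061 × 1 × 6 = 101,856,000 bytes.
Track C: 24,000 × 318 × 1 × 6 = 45,792,000 bytes.
Total = 258,523,000 bytes = 246.55 MiB.

246.55 MiB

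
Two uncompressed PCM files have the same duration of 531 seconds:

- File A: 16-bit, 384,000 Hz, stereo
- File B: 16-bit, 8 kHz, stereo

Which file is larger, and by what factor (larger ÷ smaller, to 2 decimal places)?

File A, by a factor of 48.00

File A: 384,000 × 2 × 2 = 1,536,000 bytes/s.
File B: 8,000 × 2 × 2 = 32,000 bytes/s.
File A is larger; ratio = 815,616,000 / 16,992,000 = 48.00.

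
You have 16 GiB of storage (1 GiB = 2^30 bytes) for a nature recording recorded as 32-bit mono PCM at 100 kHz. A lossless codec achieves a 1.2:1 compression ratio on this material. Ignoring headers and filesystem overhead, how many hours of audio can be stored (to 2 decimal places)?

Uncompressed byte rate = 100,000 × 4 × 1 = 400,000 bytes/s.
After 1.2:1 compression, effective rate ≈ 333333.33 bytes/s.
Capacity = 16 × 1,073,741,824 = 17,179,869,184 bytes.
17,179,869,184 / effective rate ≈ 51539.61 s → 14.32 hours.

14.32 hours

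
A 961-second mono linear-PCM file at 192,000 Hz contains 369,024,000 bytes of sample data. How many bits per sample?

16 bits

Bytes per sample = 369,024,000 / (192,000 × 961 × 1) = 369,024,000 / 184,512,000 = 2.
Bit depth = 2 × 8 = 16 bits.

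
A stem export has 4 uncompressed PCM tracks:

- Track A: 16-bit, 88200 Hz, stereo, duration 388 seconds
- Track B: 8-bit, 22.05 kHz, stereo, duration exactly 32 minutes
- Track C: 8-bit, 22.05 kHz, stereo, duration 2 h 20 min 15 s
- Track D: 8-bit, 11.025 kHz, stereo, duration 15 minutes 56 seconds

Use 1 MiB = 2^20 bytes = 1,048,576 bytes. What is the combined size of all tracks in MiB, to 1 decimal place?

Track A: 88,200 × 388 × 2 × 2 = 136,886,400 bytes.
Track B: exactly 32 minutes = 1,920 s; 22,050 × 1,920 × 1 × 2 = 84,672,000 bytes.
Track C: 2 h 20 min 15 s = 8,415 s; 22,050 × 8,415 × 1 × 2 = 371,101,500 bytes.
Track D: 15 minutes 56 seconds = 956 s; 11,025 × 956 × 1 × 2 = 21,079,800 bytes.
Total = 613,739,700 bytes = 585.3 MiB.

585.3 MiB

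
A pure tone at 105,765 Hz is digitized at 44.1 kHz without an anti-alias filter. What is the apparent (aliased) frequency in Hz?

Nyquist = 44,100/2 = 22,050 Hz; 105,765 Hz exceeds it.
Alias = |105,765 − 2×44,100| = |105,765 − 88,200| = 17,565 Hz.

17,565 Hz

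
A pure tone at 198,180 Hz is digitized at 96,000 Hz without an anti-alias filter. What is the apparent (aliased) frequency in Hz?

6,180 Hz

Nyquist = 96,000/2 = 48,000 Hz; 198,180 Hz exceeds it.
Alias = |198,180 − 2×96,000| = |198,180 − 192,000| = 6,180 Hz.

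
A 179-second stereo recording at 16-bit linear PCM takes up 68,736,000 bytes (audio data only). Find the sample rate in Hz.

Bytes = sample_rate × seconds × bytes_per_sample × channels.
sample_rate = 68,736,000 / (179 × 2 × 2) = 68,736,000 / 716 = 96,000 Hz.

96,000 Hz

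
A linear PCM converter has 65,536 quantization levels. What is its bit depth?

log2(65,536) = 16.

16 bits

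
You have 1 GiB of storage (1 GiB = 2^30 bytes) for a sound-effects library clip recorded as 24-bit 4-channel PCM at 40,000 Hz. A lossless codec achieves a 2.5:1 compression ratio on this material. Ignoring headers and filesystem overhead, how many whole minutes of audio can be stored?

93 minutes

Uncompressed byte rate = 40,000 × 3 × 4 = 480,000 bytes/s.
After 2.5:1 compression, effective rate ≈ 192000 bytes/s.
Capacity = 1 × 1,073,741,824 = 1,073,741,824 bytes.
1,073,741,824 / effective rate ≈ 5592.41 s → 93 minutes.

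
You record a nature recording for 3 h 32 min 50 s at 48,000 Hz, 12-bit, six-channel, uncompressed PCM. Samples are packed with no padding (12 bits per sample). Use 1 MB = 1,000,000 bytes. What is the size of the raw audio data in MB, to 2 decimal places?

Duration = 3 h 32 min 50 s = 12,770 s.
Bits = 48,000 × 12,770 × 12 × 6 = 44,133,120,000 bits = 5,516,640,000 bytes.
5,516,640,000 / 1,000,000 = 5516.64 MB.

5516.64 MB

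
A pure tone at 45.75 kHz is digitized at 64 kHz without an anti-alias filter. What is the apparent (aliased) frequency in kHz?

18.25 kHz

Nyquist = 64,000/2 = 32,000 Hz; 45,750 Hz exceeds it.
Alias = |45,750 − 1×64,000| = |45,750 − 64,000| = 18,250 Hz = 18.25 kHz.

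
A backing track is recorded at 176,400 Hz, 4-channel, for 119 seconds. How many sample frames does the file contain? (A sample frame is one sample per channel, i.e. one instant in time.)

176,400 samples/s × 119 s = 20,991,600 frames.

20,991,600 sample frames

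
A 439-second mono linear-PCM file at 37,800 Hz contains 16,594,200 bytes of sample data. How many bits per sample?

8 bits

Bytes per sample = 16,594,200 / (37,800 × 439 × 1) = 16,594,200 / 16,594,200 = 1.
Bit depth = 1 × 8 = 8 bits.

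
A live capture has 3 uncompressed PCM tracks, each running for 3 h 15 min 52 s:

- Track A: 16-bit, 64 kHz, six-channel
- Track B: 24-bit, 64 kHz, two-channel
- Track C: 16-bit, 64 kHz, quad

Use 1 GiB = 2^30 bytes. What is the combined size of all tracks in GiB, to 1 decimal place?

3 h 15 min 52 s = 11,752 s.
Track A: 64,000 × 11,752 × 2 × 6 = 9,025,536,000 bytes.
Track B: 64,000 × 11,752 × 3 × 2 = 4,512,768,000 bytes.
Track C: 64,000 × 11,752 × 2 × 4 = 6,017,024,000 bytes.
Total = 19,555,328,000 bytes = 18.2 GiB.

18.2 GiB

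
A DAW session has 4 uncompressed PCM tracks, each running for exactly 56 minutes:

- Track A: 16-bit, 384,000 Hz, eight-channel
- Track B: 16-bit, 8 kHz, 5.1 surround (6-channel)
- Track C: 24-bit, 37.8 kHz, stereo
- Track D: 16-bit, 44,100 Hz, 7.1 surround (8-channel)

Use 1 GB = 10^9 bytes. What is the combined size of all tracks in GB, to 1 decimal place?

24.1 GB

exactly 56 minutes = 3,360 s.
Track A: 384,000 × 3,360 × 2 × 8 = 20,643,840,000 bytes.
Track B: 8,000 × 3,360 × 2 × 6 = 322,560,000 bytes.
Track C: 37,800 × 3,360 × 3 × 2 = 762,048,000 bytes.
Track D: 44,100 × 3,360 × 2 × 8 = 2,370,816,000 bytes.
Total = 24,099,264,000 bytes = 24.1 GB.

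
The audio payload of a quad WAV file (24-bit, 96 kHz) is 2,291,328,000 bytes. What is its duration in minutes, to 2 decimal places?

33.15 minutes

Byte rate = 96,000 × 3 × 4 = 1,152,000 bytes/s.
Duration = 2,291,328,000 / 1,152,000 = 1,989 s.
1,989 s / 60 = 33.15 minutes.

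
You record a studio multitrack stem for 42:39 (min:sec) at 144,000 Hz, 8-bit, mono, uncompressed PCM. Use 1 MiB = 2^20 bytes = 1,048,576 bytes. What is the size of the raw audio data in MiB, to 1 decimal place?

Duration = 42:39 (min:sec) = 2,559 s.
Bytes = 144,000 samples/s × 2,559 s × 1 bytes/sample × 1 ch = 368,496,000 bytes.
368,496,000 / 1,048,576 = 351.4 MiB.

351.4 MiB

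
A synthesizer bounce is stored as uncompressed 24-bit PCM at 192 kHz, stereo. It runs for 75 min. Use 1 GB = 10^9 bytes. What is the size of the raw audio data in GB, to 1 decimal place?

Duration = 75 min = 4,500 s.
Bytes = 192,000 samples/s × 4,500 s × 3 bytes/sample × 2 ch = 5,184,000,000 bytes.
5,184,000,000 / 1,000,000,000 = 5.2 GB.

5.2 GB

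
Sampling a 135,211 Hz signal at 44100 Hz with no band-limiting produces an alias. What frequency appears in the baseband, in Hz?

2,911 Hz

Nyquist = 44,100/2 = 22,050 Hz; 135,211 Hz exceeds it.
Alias = |135,211 − 3×44,100| = |135,211 − 132,300| = 2,911 Hz.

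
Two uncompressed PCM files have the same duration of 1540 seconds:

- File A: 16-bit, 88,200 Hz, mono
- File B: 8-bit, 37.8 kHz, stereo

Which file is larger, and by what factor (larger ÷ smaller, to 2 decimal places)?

File A: 88,200 × 2 × 1 = 176,400 bytes/s.
File B: 37,800 × 1 × 2 = 75,600 bytes/s.
File A is larger; ratio = 271,656,000 / 116,424,000 = 2.33.

File A, by a factor of 2.33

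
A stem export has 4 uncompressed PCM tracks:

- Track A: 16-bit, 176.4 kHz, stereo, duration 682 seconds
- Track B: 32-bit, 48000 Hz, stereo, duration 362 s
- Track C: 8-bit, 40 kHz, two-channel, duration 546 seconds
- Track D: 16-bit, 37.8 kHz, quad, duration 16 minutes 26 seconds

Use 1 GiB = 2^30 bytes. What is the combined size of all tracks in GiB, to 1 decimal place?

0.9 GiB

Track A: 176,400 × 682 × 2 × 2 = 481,219,200 bytes.
Track B: 48,000 × 362 × 4 × 2 = 139,008,000 bytes.
Track C: 40,000 × 546 × 1 × 2 = 43,680,000 bytes.
Track D: 16 minutes 26 seconds = 986 s; 37,800 × 986 × 2 × 4 = 298,166,400 bytes.
Total = 962,073,600 bytes = 0.9 GiB.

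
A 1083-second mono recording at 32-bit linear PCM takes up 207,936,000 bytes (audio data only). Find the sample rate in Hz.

48,000 Hz

Bytes = sample_rate × seconds × bytes_per_sample × channels.
sample_rate = 207,936,000 / (1,083 × 4 × 1) = 207,936,000 / 4,332 = 48,000 Hz.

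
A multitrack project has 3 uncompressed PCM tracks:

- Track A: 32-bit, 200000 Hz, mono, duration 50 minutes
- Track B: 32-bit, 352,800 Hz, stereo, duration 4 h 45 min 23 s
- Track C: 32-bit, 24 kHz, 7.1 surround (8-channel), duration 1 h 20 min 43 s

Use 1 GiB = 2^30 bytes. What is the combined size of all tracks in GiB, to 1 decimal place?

Track A: 50 minutes = 3,000 s; 200,000 × 3,000 × 4 × 1 = 2,400,000,000 bytes.
Track B: 4 h 45 min 23 s = 17,123 s; 352,800 × 17,123 × 4 × 2 = 48,327,955,200 bytes.
Track C: 1 h 20 min 43 s = 4,843 s; 24,000 × 4,843 × 4 × 8 = 3,719,424,000 bytes.
Total = 54,447,379,200 bytes = 50.7 GiB.

50.7 GiB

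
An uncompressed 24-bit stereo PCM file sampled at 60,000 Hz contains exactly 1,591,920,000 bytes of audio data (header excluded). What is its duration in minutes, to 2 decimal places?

73.70 minutes

Byte rate = 60,000 × 3 × 2 = 360,000 bytes/s.
Duration = 1,591,920,000 / 360,000 = 4,422 s.
4,422 s / 60 = 73.70 minutes.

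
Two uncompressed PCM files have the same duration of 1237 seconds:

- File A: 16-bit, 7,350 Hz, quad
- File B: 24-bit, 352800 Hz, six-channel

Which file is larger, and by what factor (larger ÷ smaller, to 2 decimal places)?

File B, by a factor of 108.00

File A: 7,350 × 2 × 4 = 58,800 bytes/s.
File B: 352,800 × 3 × 6 = 6,350,400 bytes/s.
File B is larger; ratio = 7,855,444,800 / 72,735,600 = 108.00.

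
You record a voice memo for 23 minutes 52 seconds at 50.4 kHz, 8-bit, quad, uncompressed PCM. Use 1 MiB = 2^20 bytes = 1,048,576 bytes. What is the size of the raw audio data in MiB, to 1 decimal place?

275.3 MiB

Duration = 23 minutes 52 seconds = 1,432 s.
Bytes = 50,400 samples/s × 1,432 s × 1 bytes/sample × 4 ch = 288,691,200 bytes.
288,691,200 / 1,048,576 = 275.3 MiB.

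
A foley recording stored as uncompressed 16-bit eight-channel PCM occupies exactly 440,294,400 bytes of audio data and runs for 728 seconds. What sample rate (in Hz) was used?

37,800 Hz

Bytes = sample_rate × seconds × bytes_per_sample × channels.
sample_rate = 440,294,400 / (728 × 2 × 8) = 440,294,400 / 11,648 = 37,800 Hz.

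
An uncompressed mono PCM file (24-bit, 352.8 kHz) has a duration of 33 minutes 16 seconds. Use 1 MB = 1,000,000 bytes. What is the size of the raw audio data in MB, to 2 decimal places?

Duration = 33 minutes 16 seconds = 1,996 s.
Bytes = 352,800 samples/s × 1,996 s × 3 bytes/sample × 1 ch = 2,112,566,400 bytes.
2,112,566,400 / 1,000,000 = 2112.57 MB.

2112.57 MB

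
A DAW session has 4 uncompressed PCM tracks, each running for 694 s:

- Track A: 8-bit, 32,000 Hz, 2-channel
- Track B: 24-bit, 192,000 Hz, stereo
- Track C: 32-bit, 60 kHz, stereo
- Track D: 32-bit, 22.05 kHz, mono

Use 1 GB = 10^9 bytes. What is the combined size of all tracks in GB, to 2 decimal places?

Track A: 32,000 × 694 × 1 × 2 = 44,416,000 bytes.
Track B: 192,000 × 694 × 3 × 2 = 799,488,000 bytes.
Track C: 60,000 × 694 × 4 × 2 = 333,120,000 bytes.
Track D: 22,050 × 694 × 4 × 1 = 61,210,800 bytes.
Total = 1,238,234,800 bytes = 1.24 GB.

1.24 GB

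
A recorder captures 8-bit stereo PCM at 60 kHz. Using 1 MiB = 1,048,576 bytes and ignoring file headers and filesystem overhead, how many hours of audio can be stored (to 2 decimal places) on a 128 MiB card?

Uncompressed byte rate = 60,000 × 1 × 2 = 120,000 bytes/s.
Capacity = 128 × 1,048,576 = 134,217,728 bytes.
134,217,728 / 120,000 ≈ 1118.48 s → 0.31 hours.

0.31 hours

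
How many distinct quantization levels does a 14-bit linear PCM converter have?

16,384 levels

2^14 = 16,384.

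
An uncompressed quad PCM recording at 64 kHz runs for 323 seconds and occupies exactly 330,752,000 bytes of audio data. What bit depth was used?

32 bits

Bytes per sample = 330,752,000 / (64,000 × 323 × 4) = 330,752,000 / 82,688,000 = 4.
Bit depth = 4 × 8 = 32 bits.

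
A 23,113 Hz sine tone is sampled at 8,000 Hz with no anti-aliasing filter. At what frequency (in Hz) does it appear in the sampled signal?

887 Hz

Nyquist = 8,000/2 = 4,000 Hz; 23,113 Hz exceeds it.
Alias = |23,113 − 3×8,000| = |23,113 − 24,000| = 887 Hz.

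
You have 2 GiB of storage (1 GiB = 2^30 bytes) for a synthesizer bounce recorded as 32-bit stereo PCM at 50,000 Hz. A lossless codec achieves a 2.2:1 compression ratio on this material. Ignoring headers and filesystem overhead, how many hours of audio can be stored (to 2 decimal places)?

3.28 hours

Uncompressed byte rate = 50,000 × 4 × 2 = 400,000 bytes/s.
After 2.2:1 compression, effective rate ≈ 181818.18 bytes/s.
Capacity = 2 × 1,073,741,824 = 2,147,483,648 bytes.
2,147,483,648 / effective rate ≈ 11811.16 s → 3.28 hours.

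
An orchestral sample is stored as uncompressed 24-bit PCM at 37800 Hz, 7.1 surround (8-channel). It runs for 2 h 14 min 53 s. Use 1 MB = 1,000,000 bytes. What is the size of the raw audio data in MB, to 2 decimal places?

Duration = 2 h 14 min 53 s = 8,093 s.
Bytes = 37,800 samples/s × 8,093 s × 3 bytes/sample × 8 ch = 7,341,969,600 bytes.
7,341,969,600 / 1,000,000 = 7341.97 MB.

7341.97 MB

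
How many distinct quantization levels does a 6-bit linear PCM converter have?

2^6 = 64.

64 levels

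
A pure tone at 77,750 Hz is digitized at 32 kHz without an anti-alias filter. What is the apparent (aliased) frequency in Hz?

Nyquist = 32,000/2 = 16,000 Hz; 77,750 Hz exceeds it.
Alias = |77,750 − 2×32,000| = |77,750 − 64,000| = 13,750 Hz.

13,750 Hz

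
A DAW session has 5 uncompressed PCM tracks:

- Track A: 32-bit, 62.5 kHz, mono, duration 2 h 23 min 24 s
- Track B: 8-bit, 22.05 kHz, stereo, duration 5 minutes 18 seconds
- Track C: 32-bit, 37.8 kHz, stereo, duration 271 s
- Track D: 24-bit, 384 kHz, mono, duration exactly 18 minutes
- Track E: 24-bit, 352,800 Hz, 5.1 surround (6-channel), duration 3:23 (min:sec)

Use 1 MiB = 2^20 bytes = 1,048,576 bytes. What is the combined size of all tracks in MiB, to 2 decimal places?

4558.82 MiB

Track A: 2 h 23 min 24 s = 8,604 s; 62,500 × 8,604 × 4 × 1 = 2,151,000,000 bytes.
Track B: 5 minutes 18 seconds = 318 s; 22,050 × 318 × 1 × 2 = 14,023,800 bytes.
Track C: 37,800 × 271 × 4 × 2 = 81,950,400 bytes.
Track D: exactly 18 minutes = 1,080 s; 384,000 × 1,080 × 3 × 1 = 1,244,160,000 bytes.
Track E: 3:23 (min:sec) = 203 s; 352,800 × 203 × 3 × 6 = 1,289,131,200 bytes.
Total = 4,780,265,400 bytes = 4558.82 MiB.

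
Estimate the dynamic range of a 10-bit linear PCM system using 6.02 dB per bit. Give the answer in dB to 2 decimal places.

60.20 dB

10 × 6.02 = 60.20 dB.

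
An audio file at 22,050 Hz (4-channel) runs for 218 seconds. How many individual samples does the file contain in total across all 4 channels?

22,050 × 218 s × 4 ch = 19,227,600 samples.

19,227,600 samples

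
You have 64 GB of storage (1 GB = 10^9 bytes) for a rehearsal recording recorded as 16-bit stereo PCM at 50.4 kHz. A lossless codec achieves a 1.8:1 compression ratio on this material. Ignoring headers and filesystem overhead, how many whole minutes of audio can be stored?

9,523 minutes

Uncompressed byte rate = 50,400 × 2 × 2 = 201,600 bytes/s.
After 1.8:1 compression, effective rate ≈ 112000 bytes/s.
Capacity = 64 × 1,000,000,000 = 64,000,000,000 bytes.
64,000,000,000 / effective rate ≈ 571428.57 s → 9,523 minutes.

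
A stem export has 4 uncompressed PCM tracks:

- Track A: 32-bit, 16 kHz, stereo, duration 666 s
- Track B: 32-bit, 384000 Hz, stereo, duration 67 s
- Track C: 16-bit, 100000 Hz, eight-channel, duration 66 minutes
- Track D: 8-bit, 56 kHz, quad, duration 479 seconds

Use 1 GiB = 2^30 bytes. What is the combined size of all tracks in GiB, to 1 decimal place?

6.3 GiB

Track A: 16,000 × 666 × 4 × 2 = 85,248,000 bytes.
Track B: 384,000 × 67 × 4 × 2 = 205,824,000 bytes.
Track C: 66 minutes = 3,960 s; 100,000 × 3,960 × 2 × 8 = 6,336,000,000 bytes.
Track D: 56,000 × 479 × 1 × 4 = 107,296,000 bytes.
Total = 6,734,368,000 bytes = 6.3 GiB.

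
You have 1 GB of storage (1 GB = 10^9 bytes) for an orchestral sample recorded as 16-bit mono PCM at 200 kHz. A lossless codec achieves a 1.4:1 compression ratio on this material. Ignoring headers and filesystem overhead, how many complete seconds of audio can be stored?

Uncompressed byte rate = 200,000 × 2 × 1 = 400,000 bytes/s.
After 1.4:1 compression, effective rate ≈ 285714.29 bytes/s.
Capacity = 1 × 1,000,000,000 = 1,000,000,000 bytes.
1,000,000,000 / effective rate ≈ 3500 s → 3,500 seconds.

3,500 seconds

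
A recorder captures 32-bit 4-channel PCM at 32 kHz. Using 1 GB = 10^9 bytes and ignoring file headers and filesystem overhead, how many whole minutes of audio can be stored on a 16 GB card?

520 minutes

Uncompressed byte rate = 32,000 × 4 × 4 = 512,000 bytes/s.
Capacity = 16 × 1,000,000,000 = 16,000,000,000 bytes.
16,000,000,000 / 512,000 ≈ 31250 s → 520 minutes.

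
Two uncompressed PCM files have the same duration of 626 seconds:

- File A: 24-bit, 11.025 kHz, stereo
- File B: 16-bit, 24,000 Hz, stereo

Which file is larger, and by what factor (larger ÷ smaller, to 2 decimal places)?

File A: 11,025 × 3 × 2 = 66,150 bytes/s.
File B: 24,000 × 2 × 2 = 96,000 bytes/s.
File B is larger; ratio = 60,096,000 / 41,409,900 = 1.45.

File B, by a factor of 1.45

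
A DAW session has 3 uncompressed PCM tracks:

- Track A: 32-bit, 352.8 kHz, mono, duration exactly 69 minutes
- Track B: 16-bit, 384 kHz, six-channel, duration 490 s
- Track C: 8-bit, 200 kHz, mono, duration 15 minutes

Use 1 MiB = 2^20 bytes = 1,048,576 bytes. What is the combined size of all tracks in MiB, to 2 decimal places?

Track A: exactly 69 minutes = 4,140 s; 352,800 × 4,140 × 4 × 1 = 5,842,368,000 bytes.
Track B: 384,000 × 490 × 2 × 6 = 2,257,920,000 bytes.
Track C: 15 minutes = 900 s; 200,000 × 900 × 1 × 1 = 180,000,000 bytes.
Total = 8,280,288,000 bytes = 7896.70 MiB.

7896.70 MiB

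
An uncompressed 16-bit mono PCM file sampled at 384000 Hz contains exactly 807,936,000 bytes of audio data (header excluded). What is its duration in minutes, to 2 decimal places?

17.53 minutes

Byte rate = 384,000 × 2 × 1 = 768,000 bytes/s.
Duration = 807,936,000 / 768,000 = 1,052 s.
1,052 s / 60 = 17.53 minutes.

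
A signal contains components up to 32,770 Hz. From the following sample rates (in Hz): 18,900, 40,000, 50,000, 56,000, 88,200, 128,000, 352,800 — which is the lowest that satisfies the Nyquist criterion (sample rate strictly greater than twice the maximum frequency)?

Need sample rate > 2 × 32,770 = 65,540 Hz.
Lowest listed rate above 65,540 Hz is 88,200 Hz.

88,200 Hz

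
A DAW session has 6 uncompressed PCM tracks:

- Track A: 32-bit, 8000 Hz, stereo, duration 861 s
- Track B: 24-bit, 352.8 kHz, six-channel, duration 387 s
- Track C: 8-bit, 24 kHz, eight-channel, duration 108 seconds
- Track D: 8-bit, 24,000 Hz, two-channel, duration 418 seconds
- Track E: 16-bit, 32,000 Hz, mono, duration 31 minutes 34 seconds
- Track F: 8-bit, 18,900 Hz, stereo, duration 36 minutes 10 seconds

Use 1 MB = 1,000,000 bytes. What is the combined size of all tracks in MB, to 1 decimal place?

2756.8 MB

Track A: 8,000 × 861 × 4 × 2 = 55,104,000 bytes.
Track B: 352,800 × 387 × 3 × 6 = 2,457,604,800 bytes.
Track C: 24,000 × 108 × 1 × 8 = 20,736,000 bytes.
Track D: 24,000 × 418 × 1 × 2 = 20,064,000 bytes.
Track E: 31 minutes 34 seconds = 1,894 s; 32,000 × 1,894 × 2 × 1 = 121,216,000 bytes.
Track F: 36 minutes 10 seconds = 2,170 s; 18,900 × 2,170 × 1 × 2 = 82,026,000 bytes.
Total = 2,756,750,800 bytes = 2756.8 MB.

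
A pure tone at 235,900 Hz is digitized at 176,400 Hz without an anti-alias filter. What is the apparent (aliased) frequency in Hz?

Nyquist = 176,400/2 = 88,200 Hz; 235,900 Hz exceeds it.
Alias = |235,900 − 1×176,400| = |235,900 − 176,400| = 59,500 Hz.

59,500 Hz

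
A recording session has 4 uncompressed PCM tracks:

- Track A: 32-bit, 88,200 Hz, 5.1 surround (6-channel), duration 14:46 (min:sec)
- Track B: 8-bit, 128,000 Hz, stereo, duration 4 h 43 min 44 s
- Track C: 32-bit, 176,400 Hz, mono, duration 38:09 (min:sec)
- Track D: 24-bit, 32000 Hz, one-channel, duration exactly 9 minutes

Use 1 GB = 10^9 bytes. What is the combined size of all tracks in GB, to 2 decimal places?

7.90 GB

Track A: 14:46 (min:sec) = 886 s; 88,200 × 886 × 4 × 6 = 1,875,484,800 bytes.
Track B: 4 h 43 min 44 s = 17,024 s; 128,000 × 17,024 × 1 × 2 = 4,358,144,000 bytes.
Track C: 38:09 (min:sec) = 2,289 s; 176,400 × 2,289 × 4 × 1 = 1,615,118,400 bytes.
Track D: exactly 9 minutes = 540 s; 32,000 × 540 × 3 × 1 = 51,840,000 bytes.
Total = 7,900,587,200 bytes = 7.90 GB.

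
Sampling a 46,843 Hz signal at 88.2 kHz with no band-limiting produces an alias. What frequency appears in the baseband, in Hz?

41,357 Hz

Nyquist = 88,200/2 = 44,100 Hz; 46,843 Hz exceeds it.
Alias = |46,843 − 1×88,200| = |46,843 − 88,200| = 41,357 Hz.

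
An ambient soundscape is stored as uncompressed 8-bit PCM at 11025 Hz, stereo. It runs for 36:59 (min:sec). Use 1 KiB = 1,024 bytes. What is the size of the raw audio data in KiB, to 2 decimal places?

47782.18 KiB

Duration = 36:59 (min:sec) = 2,219 s.
Bytes = 11,025 samples/s × 2,219 s × 1 bytes/sample × 2 ch = 48,928,950 bytes.
48,928,950 / 1,024 = 47782.18 KiB.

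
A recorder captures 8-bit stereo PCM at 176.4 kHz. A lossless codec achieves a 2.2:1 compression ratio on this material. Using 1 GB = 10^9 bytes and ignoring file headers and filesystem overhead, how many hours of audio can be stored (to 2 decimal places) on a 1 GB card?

1.73 hours

Uncompressed byte rate = 176,400 × 1 × 2 = 352,800 bytes/s.
After 2.2:1 compression, effective rate ≈ 160363.64 bytes/s.
Capacity = 1 × 1,000,000,000 = 1,000,000,000 bytes.
1,000,000,000 / effective rate ≈ 6235.83 s → 1.73 hours.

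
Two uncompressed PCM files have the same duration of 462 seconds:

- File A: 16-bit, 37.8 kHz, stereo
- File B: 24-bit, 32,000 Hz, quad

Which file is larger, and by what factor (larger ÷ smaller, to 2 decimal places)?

File B, by a factor of 2.54

File A: 37,800 × 2 × 2 = 151,200 bytes/s.
File B: 32,000 × 3 × 4 = 384,000 bytes/s.
File B is larger; ratio = 177,408,000 / 69,854,400 = 2.54.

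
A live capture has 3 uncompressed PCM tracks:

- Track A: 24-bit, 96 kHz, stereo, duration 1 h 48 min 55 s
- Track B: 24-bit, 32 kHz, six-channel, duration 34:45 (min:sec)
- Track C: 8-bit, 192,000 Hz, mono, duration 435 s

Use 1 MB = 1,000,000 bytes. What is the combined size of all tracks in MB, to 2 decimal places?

Track A: 1 h 48 min 55 s = 6,535 s; 96,000 × 6,535 × 3 × 2 = 3,764,160,000 bytes.
Track B: 34:45 (min:sec) = 2,085 s; 32,000 × 2,085 × 3 × 6 = 1,200,960,000 bytes.
Track C: 192,000 × 435 × 1 × 1 = 83,520,000 bytes.
Total = 5,048,640,000 bytes = 5048.64 MB.

5048.64 MB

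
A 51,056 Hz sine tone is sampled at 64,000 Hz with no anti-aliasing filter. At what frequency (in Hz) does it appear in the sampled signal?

Nyquist = 64,000/2 = 32,000 Hz; 51,056 Hz exceeds it.
Alias = |51,056 − 1×64,000| = |51,056 − 64,000| = 12,944 Hz.

12,944 Hz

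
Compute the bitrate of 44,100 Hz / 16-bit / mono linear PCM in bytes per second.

Bit rate = 44,100 × 16 × 1 = 705,600 bits/s.
705,600 / 8 = 88,200 bytes/s.

88,200 bytes/s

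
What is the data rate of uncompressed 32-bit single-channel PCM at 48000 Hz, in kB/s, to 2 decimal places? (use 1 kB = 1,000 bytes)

Bit rate = 48,000 × 32 × 1 = 1,536,000 bits/s.
1,536,000 / 8 = 192,000 B/s = 192.00 kB/s.

192.00 kB/s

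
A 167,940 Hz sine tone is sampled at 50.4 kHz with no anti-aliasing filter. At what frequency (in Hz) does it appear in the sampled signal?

16,740 Hz

Nyquist = 50,400/2 = 25,200 Hz; 167,940 Hz exceeds it.
Alias = |167,940 − 3×50,400| = |167,940 − 151,200| = 16,740 Hz.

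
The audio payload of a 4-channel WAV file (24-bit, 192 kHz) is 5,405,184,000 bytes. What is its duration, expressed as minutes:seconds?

39:06

Byte rate = 192,000 × 3 × 4 = 2,304,000 bytes/s.
Duration = 5,405,184,000 / 2,304,000 = 2,346 s.
2,346 s = 39:06.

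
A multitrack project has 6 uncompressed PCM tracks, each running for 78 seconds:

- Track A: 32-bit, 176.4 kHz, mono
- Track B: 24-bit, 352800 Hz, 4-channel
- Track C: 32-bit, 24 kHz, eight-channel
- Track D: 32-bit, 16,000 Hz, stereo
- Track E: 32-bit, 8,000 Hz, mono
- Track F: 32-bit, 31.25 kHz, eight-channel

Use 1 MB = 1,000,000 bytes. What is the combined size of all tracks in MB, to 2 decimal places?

535.64 MB

Track A: 176,400 × 78 × 4 × 1 = 55,036,800 bytes.
Track B: 352,800 × 78 × 3 × 4 = 330,220,800 bytes.
Track C: 24,000 × 78 × 4 × 8 = 59,904,000 bytes.
Track D: 16,000 × 78 × 4 × 2 = 9,984,000 bytes.
Track E: 8,000 × 78 × 4 × 1 = 2,496,000 bytes.
Track F: 31,250 × 78 × 4 × 8 = 78,000,000 bytes.
Total = 535,641,600 bytes = 535.64 MB.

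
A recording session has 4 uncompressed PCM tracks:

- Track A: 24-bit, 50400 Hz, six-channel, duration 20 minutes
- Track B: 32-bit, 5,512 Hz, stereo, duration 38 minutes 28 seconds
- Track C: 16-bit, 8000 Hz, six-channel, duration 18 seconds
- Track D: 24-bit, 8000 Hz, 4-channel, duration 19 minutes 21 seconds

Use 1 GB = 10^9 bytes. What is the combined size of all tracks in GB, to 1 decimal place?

1.3 GB

Track A: 20 minutes = 1,200 s; 50,400 × 1,200 × 3 × 6 = 1,088,640,000 bytes.
Track B: 38 minutes 28 seconds = 2,308 s; 5,512 × 2,308 × 4 × 2 = 101,773,568 bytes.
Track C: 8,000 × 18 × 2 × 6 = 1,728,000 bytes.
Track D: 19 minutes 21 seconds = 1,161 s; 8,000 × 1,161 × 3 × 4 = 111,456,000 bytes.
Total = 1,303,597,568 bytes = 1.3 GB.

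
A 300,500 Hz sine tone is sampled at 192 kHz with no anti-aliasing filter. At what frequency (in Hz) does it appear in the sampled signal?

83,500 Hz

Nyquist = 192,000/2 = 96,000 Hz; 300,500 Hz exceeds it.
Alias = |300,500 − 2×192,000| = |300,500 − 384,000| = 83,500 Hz.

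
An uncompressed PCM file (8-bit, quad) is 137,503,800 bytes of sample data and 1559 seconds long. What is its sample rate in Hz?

Bytes = sample_rate × seconds × bytes_per_sample × channels.
sample_rate = 137,503,800 / (1,559 × 1 × 4) = 137,503,800 / 6,236 = 22,050 Hz.

22,050 Hz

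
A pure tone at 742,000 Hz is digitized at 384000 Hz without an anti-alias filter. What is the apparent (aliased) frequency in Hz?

Nyquist = 384,000/2 = 192,000 Hz; 742,000 Hz exceeds it.
Alias = |742,000 − 2×384,000| = |742,000 − 768,000| = 26,000 Hz.

26,000 Hz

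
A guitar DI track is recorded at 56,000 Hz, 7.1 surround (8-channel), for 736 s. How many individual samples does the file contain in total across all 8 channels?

56,000 × 736 s × 8 ch = 329,728,000 samples.

329,728,000 samples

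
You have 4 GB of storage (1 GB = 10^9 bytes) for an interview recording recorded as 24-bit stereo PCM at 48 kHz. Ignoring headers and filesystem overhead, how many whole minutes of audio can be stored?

Uncompressed byte rate = 48,000 × 3 × 2 = 288,000 bytes/s.
Capacity = 4 × 1,000,000,000 = 4,000,000,000 bytes.
4,000,000,000 / 288,000 ≈ 13888.89 s → 231 minutes.

231 minutes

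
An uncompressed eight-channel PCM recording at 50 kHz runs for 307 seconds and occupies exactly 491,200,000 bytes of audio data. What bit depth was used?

32 bits

Bytes per sample = 491,200,000 / (50,000 × 307 × 8) = 491,200,000 / 122,800,000 = 4.
Bit depth = 4 × 8 = 32 bits.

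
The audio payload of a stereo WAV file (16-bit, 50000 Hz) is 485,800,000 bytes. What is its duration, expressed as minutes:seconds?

Byte rate = 50,000 × 2 × 2 = 200,000 bytes/s.
Duration = 485,800,000 / 200,000 = 2,429 s.
2,429 s = 40:29.

40:29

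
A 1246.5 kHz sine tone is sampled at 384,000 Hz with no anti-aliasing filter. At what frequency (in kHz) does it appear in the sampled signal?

Nyquist = 384,000/2 = 192,000 Hz; 1,246,500 Hz exceeds it.
Alias = |1,246,500 − 3×384,000| = |1,246,500 − 1,152,000| = 94,500 Hz = 94.5 kHz.

94.5 kHz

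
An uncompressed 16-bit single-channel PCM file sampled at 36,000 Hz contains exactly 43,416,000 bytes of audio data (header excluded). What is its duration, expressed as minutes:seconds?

Byte rate = 36,000 × 2 × 1 = 72,000 bytes/s.
Duration = 43,416,000 / 72,000 = 603 s.
603 s = 10:03.

10:03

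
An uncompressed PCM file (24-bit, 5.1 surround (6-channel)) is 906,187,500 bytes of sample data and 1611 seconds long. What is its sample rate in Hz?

31,250 Hz

Bytes = sample_rate × seconds × bytes_per_sample × channels.
sample_rate = 906,187,500 / (1,611 × 3 × 6) = 906,187,500 / 28,998 = 31,250 Hz.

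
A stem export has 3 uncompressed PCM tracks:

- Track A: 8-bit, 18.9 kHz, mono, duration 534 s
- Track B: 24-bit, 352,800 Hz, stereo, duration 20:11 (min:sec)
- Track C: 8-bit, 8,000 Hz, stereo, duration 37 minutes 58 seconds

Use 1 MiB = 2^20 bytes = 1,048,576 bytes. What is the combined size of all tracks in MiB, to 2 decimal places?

Track A: 18,900 × 534 × 1 × 1 = 10,092,600 bytes.
Track B: 20:11 (min:sec) = 1,211 s; 352,800 × 1,211 × 3 × 2 = 2,563,444,800 bytes.
Track C: 37 minutes 58 seconds = 2,278 s; 8,000 × 2,278 × 1 × 2 = 36,448,000 bytes.
Total = 2,609,985,400 bytes = 2489.08 MiB.

2489.08 MiB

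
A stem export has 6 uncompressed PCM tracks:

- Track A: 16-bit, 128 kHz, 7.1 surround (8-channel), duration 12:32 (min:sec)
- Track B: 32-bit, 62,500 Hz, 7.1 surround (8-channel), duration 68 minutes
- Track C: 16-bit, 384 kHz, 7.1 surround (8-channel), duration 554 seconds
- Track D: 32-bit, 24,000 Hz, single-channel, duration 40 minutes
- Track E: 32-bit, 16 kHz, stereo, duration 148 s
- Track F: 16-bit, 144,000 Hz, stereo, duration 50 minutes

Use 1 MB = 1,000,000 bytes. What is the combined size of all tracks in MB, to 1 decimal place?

Track A: 12:32 (min:sec) = 752 s; 128,000 × 752 × 2 × 8 = 1,540,096,000 bytes.
Track B: 68 minutes = 4,080 s; 62,500 × 4,080 × 4 × 8 = 8,160,000,000 bytes.
Track C: 384,000 × 554 × 2 × 8 = 3,403,776,000 bytes.
Track D: 40 minutes = 2,400 s; 24,000 × 2,400 × 4 × 1 = 230,400,000 bytes.
Track E: 16,000 × 148 × 4 × 2 = 18,944,000 bytes.
Track F: 50 minutes = 3,000 s; 144,000 × 3,000 × 2 × 2 = 1,728,000,000 bytes.
Total = 15,081,216,000 bytes = 15081.2 MB.

15081.2 MB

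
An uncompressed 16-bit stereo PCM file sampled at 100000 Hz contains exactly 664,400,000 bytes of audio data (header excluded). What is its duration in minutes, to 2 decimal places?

27.68 minutes

Byte rate = 100,000 × 2 × 2 = 400,000 bytes/s.
Duration = 664,400,000 / 400,000 = 1,661 s.
1,661 s / 60 = 27.68 minutes.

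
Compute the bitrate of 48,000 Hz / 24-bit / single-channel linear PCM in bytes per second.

144,000 bytes/s

Bit rate = 48,000 × 24 × 1 = 1,152,000 bits/s.
1,152,000 / 8 = 144,000 bytes/s.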